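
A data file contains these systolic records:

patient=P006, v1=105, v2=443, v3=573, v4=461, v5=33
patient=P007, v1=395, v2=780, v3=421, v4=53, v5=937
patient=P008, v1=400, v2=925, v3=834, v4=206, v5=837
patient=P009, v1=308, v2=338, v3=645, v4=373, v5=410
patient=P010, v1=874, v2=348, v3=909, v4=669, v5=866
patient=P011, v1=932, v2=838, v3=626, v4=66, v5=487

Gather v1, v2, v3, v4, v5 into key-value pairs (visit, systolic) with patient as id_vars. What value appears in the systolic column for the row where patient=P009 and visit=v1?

308

Unpivoting turns each (patient, wide-column) pair into one long row.
The wide cell at row P009, column v1 holds 308, so the long row (P009, v1) has systolic=308.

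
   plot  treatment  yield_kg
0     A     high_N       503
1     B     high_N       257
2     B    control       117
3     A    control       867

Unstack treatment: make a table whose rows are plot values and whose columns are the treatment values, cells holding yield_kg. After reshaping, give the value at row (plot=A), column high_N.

Wide layout: rows indexed by plot, columns are the 2 distinct treatment values (high_N, control).
Cell (plot=A, treatment=high_N) draws from the long row where plot=A and treatment=high_N, which has yield_kg=503.

503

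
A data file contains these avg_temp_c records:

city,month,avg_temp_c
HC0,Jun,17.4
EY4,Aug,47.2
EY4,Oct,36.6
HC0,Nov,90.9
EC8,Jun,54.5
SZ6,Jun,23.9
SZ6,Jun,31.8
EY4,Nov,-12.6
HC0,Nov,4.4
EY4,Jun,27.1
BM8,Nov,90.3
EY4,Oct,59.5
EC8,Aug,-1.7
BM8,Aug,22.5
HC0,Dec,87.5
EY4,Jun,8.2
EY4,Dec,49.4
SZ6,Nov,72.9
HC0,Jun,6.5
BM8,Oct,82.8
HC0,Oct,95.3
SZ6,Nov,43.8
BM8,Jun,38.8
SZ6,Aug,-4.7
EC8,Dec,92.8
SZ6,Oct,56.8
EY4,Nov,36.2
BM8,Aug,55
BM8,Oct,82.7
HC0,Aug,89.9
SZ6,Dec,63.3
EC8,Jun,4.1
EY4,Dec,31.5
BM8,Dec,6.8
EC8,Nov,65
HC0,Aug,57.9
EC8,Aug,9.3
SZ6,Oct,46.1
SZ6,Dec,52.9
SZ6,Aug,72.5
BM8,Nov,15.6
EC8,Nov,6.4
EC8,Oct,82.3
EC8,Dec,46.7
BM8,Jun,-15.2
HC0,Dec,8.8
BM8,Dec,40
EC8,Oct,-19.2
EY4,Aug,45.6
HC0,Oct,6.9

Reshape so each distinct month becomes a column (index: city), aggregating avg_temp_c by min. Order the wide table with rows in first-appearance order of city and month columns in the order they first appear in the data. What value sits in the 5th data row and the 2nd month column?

With rows in first-appearance order of city, row 5 is city=BM8. month columns in first-appearance order: Jun, Aug, Oct, Nov, Dec; column 2 is Aug.
Long rows with city=BM8, month=Aug: min(22.5, 55) = 22.5.

22.5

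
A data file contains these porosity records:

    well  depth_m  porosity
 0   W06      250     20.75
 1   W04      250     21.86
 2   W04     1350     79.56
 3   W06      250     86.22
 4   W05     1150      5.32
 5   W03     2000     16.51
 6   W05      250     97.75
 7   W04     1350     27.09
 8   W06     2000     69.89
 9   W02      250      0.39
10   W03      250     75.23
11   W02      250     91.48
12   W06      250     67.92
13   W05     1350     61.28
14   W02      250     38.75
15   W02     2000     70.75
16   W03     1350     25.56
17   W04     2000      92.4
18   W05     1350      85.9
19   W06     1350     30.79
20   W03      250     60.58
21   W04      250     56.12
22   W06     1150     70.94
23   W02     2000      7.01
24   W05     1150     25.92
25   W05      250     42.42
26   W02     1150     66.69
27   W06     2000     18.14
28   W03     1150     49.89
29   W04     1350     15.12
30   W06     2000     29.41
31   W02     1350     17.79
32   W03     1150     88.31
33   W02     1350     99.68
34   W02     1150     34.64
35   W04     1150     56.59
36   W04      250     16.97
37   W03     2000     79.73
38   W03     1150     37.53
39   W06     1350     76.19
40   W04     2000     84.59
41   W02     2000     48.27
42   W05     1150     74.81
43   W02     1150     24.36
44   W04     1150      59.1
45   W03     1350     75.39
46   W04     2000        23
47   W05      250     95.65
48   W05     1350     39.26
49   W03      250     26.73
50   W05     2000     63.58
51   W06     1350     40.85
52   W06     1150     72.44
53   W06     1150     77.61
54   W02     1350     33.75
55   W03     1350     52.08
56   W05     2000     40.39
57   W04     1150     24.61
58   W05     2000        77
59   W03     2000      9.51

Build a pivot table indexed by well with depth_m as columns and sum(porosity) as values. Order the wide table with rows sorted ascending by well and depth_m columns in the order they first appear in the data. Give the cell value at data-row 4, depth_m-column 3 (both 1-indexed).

With rows sorted ascending by well, row 4 is well=W05. depth_m columns in first-appearance order: 250, 1350, 1150, 2000; column 3 is 1150.
Long rows with well=W05, depth_m=1150: 5.32 + 25.92 + 74.81 = 106.05.

106.05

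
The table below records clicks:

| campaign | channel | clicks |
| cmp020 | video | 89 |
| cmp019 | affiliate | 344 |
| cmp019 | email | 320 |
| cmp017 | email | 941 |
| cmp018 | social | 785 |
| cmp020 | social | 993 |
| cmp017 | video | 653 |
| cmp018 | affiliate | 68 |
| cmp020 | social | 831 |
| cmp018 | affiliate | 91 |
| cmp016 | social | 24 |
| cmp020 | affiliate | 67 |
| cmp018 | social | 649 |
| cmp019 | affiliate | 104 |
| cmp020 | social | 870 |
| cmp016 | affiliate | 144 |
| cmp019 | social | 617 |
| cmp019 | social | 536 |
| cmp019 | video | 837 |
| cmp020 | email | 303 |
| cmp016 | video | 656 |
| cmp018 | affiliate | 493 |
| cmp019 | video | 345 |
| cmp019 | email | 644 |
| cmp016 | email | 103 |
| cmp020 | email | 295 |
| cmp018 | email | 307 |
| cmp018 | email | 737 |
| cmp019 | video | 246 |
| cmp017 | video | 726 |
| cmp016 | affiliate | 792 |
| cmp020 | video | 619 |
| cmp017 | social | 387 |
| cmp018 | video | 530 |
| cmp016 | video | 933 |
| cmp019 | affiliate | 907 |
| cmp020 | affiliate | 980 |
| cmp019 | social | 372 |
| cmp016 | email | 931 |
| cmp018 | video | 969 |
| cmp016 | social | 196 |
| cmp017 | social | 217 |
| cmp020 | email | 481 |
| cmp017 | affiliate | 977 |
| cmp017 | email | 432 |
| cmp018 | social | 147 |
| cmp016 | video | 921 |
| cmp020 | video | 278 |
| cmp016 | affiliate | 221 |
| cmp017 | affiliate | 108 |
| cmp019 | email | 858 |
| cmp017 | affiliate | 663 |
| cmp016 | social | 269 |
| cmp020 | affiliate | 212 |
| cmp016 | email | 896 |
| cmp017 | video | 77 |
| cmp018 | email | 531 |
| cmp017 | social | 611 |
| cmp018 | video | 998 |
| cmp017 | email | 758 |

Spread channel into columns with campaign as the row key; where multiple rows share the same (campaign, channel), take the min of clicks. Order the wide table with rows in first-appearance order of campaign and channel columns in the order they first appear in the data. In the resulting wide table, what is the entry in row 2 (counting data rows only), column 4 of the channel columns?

372

With rows in first-appearance order of campaign, row 2 is campaign=cmp019. channel columns in first-appearance order: video, affiliate, email, social; column 4 is social.
Long rows with campaign=cmp019, channel=social: min(617, 536, 372) = 372.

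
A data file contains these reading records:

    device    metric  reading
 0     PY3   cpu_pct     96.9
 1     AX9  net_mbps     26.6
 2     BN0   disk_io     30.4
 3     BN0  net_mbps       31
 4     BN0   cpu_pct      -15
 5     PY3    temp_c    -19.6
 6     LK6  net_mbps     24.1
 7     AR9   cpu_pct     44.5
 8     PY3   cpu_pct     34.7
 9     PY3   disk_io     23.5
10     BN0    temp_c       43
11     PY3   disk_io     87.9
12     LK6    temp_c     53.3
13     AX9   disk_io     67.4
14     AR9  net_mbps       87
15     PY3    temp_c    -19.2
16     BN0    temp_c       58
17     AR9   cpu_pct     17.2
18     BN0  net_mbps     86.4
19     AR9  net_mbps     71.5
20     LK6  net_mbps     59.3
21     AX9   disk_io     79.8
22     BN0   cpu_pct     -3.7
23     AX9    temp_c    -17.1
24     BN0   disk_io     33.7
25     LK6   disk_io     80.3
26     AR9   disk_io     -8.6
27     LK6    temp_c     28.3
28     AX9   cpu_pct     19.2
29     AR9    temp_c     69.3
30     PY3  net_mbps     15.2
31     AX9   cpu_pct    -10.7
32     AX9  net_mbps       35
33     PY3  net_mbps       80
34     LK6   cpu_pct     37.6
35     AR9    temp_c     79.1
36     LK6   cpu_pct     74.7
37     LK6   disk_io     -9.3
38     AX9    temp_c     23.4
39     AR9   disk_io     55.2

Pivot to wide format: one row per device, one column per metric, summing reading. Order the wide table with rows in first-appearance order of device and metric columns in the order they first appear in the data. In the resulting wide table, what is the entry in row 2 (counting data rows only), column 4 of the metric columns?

6.3

With rows in first-appearance order of device, row 2 is device=AX9. metric columns in first-appearance order: cpu_pct, net_mbps, disk_io, temp_c; column 4 is temp_c.
Long rows with device=AX9, metric=temp_c: -17.1 + 23.4 = 6.3.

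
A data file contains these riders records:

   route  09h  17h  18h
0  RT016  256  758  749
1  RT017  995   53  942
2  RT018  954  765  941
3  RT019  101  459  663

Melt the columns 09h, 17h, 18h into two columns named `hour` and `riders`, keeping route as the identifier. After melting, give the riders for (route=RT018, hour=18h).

Unpivoting turns each (route, wide-column) pair into one long row.
The wide cell at row RT018, column 18h holds 941, so the long row (RT018, 18h) has riders=941.

941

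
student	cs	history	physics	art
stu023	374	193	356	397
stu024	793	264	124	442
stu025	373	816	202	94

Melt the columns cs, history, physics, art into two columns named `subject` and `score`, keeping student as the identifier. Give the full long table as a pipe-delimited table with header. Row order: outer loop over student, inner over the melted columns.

Each (student, column) pair becomes one row: 3 × 4 = 12 rows.
For example, (stu023, cs) → score=374.

| student | subject | score |
| stu023 | cs | 374 |
| stu023 | history | 193 |
| stu023 | physics | 356 |
| stu023 | art | 397 |
| stu024 | cs | 793 |
| stu024 | history | 264 |
| stu024 | physics | 124 |
| stu024 | art | 442 |
| stu025 | cs | 373 |
| stu025 | history | 816 |
| stu025 | physics | 202 |
| stu025 | art | 94 |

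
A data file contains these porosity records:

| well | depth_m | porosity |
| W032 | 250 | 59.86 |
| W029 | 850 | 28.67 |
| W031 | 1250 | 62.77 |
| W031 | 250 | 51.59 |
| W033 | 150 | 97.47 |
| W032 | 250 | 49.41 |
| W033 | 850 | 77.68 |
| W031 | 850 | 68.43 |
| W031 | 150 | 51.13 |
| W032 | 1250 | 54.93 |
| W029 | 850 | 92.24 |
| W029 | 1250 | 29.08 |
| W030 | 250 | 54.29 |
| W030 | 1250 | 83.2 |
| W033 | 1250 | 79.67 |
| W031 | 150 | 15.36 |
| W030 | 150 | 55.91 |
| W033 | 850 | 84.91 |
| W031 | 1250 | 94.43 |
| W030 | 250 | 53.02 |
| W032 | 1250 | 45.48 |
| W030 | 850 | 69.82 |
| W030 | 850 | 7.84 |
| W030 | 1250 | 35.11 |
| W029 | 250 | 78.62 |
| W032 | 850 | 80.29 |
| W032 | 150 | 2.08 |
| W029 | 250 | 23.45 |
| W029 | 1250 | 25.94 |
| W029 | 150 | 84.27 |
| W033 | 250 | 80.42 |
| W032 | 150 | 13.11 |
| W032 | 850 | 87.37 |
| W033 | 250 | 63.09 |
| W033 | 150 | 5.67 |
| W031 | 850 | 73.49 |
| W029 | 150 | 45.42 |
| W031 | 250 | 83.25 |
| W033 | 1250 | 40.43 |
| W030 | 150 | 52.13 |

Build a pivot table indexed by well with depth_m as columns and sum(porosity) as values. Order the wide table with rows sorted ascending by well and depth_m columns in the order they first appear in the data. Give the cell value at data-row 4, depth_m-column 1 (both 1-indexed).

With rows sorted ascending by well, row 4 is well=W032. depth_m columns in first-appearance order: 250, 850, 1250, 150; column 1 is 250.
Long rows with well=W032, depth_m=250: 59.86 + 49.41 = 109.27.

109.27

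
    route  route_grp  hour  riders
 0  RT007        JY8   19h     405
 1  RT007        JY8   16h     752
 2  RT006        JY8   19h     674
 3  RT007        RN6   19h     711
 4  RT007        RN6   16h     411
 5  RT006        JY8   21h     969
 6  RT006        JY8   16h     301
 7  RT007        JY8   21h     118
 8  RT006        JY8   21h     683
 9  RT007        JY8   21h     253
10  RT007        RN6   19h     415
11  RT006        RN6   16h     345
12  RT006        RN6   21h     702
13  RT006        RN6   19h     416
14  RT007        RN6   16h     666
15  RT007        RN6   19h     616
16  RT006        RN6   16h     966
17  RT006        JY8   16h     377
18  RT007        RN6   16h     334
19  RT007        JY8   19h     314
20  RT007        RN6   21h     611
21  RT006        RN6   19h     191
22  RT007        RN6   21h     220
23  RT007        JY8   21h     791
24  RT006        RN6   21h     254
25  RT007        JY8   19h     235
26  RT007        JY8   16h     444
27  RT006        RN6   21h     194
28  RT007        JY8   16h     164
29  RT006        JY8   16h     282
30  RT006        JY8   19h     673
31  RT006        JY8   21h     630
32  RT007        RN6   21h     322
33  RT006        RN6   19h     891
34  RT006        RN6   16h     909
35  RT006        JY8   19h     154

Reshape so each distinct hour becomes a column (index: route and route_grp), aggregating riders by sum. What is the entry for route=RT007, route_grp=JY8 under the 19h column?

954

Rows with route=RT007, route_grp=JY8 and hour=19h: riders values are 405, 314, 235.
405 + 314 + 235 = 954.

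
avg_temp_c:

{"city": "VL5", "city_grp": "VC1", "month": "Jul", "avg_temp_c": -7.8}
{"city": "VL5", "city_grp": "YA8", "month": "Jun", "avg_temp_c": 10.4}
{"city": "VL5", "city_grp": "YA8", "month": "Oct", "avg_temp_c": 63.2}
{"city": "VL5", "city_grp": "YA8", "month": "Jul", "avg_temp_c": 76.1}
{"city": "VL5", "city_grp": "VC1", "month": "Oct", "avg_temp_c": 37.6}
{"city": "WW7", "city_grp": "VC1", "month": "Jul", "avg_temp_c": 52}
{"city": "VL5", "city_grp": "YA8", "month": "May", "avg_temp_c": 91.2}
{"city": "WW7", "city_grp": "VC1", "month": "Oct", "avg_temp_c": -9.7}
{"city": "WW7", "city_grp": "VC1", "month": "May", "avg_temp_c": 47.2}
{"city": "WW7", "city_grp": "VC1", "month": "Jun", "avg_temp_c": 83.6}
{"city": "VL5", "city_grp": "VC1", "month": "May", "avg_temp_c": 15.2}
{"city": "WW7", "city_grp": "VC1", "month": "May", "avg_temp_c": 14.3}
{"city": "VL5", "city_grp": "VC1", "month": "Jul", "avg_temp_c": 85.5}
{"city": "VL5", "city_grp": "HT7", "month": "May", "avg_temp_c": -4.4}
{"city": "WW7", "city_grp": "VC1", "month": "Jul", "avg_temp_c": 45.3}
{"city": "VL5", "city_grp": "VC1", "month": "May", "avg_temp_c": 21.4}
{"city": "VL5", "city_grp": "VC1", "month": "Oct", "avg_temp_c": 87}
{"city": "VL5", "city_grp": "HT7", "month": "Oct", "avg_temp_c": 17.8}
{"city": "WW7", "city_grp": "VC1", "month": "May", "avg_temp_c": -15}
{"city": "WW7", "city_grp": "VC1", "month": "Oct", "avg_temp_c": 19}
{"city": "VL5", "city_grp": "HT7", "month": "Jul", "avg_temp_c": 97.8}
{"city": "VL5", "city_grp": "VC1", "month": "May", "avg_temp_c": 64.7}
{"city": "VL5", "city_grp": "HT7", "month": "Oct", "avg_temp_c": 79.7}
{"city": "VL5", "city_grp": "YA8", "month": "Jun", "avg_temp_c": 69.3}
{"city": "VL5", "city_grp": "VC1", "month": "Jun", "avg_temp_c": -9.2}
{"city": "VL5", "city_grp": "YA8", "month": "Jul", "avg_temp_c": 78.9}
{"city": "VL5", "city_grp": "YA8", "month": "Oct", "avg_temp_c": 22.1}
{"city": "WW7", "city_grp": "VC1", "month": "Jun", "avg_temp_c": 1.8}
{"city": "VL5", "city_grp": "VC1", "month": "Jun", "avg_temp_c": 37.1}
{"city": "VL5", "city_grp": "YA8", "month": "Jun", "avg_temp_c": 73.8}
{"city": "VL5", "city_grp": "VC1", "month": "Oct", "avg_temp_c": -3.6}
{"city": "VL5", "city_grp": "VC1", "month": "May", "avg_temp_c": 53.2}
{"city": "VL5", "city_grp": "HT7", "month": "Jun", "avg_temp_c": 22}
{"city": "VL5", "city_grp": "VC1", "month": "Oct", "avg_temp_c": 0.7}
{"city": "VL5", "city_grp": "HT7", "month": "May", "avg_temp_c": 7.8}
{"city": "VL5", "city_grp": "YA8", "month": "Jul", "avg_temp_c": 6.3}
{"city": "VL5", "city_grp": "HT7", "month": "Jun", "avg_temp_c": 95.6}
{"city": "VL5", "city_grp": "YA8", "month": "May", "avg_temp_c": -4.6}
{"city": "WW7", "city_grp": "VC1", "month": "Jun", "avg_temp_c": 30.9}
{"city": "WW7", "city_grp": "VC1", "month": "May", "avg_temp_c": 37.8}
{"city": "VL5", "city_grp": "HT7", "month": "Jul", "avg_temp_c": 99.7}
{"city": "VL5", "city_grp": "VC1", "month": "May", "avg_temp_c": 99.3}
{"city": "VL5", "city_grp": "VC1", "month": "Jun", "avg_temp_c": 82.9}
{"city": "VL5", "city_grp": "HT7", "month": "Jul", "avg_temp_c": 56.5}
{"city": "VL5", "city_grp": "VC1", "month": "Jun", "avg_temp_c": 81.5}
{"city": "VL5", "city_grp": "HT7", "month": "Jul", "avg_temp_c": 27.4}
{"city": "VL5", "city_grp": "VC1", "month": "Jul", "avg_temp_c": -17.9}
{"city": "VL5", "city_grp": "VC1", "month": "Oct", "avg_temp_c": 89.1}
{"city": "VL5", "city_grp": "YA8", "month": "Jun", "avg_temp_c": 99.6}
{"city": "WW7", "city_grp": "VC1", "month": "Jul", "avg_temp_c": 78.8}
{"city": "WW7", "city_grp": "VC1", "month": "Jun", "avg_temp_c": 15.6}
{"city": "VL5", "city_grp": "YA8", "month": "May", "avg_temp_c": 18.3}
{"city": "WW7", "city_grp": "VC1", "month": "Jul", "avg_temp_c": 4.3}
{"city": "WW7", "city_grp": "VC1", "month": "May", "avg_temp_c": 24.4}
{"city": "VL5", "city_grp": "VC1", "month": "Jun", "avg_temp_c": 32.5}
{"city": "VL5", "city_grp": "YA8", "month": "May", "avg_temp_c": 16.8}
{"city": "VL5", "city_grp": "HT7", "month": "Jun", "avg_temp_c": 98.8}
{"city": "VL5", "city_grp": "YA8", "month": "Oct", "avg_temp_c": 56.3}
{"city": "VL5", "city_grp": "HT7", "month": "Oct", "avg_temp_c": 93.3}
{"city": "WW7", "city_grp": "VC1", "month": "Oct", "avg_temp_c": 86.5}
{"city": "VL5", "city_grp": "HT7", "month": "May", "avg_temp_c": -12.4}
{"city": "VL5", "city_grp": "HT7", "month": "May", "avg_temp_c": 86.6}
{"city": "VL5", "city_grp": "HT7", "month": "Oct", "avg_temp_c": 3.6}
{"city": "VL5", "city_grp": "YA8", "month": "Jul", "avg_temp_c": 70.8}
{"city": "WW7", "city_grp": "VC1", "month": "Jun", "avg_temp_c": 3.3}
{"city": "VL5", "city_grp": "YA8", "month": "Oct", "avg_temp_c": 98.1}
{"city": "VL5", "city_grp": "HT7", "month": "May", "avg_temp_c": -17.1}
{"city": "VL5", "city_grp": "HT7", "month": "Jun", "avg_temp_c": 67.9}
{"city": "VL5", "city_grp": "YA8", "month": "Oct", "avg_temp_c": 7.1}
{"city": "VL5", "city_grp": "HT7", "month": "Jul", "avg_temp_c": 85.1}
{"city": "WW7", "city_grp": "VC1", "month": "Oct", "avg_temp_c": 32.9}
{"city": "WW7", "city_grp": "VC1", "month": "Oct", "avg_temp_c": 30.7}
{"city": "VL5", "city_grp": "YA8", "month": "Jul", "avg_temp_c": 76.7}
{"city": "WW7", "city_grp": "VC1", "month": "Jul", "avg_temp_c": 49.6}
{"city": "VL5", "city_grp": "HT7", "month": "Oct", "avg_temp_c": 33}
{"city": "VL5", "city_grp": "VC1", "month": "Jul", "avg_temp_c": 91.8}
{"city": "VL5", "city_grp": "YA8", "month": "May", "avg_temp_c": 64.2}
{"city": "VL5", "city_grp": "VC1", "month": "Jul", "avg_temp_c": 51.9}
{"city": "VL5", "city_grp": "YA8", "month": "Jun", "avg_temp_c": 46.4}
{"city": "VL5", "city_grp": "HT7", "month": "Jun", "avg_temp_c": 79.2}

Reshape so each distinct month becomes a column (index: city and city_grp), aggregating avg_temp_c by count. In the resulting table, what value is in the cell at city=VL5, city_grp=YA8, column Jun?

5

Rows with city=VL5, city_grp=YA8 and month=Jun: avg_temp_c values are 10.4, 69.3, 73.8, 99.6, 46.4.
5 rows match — count = 5.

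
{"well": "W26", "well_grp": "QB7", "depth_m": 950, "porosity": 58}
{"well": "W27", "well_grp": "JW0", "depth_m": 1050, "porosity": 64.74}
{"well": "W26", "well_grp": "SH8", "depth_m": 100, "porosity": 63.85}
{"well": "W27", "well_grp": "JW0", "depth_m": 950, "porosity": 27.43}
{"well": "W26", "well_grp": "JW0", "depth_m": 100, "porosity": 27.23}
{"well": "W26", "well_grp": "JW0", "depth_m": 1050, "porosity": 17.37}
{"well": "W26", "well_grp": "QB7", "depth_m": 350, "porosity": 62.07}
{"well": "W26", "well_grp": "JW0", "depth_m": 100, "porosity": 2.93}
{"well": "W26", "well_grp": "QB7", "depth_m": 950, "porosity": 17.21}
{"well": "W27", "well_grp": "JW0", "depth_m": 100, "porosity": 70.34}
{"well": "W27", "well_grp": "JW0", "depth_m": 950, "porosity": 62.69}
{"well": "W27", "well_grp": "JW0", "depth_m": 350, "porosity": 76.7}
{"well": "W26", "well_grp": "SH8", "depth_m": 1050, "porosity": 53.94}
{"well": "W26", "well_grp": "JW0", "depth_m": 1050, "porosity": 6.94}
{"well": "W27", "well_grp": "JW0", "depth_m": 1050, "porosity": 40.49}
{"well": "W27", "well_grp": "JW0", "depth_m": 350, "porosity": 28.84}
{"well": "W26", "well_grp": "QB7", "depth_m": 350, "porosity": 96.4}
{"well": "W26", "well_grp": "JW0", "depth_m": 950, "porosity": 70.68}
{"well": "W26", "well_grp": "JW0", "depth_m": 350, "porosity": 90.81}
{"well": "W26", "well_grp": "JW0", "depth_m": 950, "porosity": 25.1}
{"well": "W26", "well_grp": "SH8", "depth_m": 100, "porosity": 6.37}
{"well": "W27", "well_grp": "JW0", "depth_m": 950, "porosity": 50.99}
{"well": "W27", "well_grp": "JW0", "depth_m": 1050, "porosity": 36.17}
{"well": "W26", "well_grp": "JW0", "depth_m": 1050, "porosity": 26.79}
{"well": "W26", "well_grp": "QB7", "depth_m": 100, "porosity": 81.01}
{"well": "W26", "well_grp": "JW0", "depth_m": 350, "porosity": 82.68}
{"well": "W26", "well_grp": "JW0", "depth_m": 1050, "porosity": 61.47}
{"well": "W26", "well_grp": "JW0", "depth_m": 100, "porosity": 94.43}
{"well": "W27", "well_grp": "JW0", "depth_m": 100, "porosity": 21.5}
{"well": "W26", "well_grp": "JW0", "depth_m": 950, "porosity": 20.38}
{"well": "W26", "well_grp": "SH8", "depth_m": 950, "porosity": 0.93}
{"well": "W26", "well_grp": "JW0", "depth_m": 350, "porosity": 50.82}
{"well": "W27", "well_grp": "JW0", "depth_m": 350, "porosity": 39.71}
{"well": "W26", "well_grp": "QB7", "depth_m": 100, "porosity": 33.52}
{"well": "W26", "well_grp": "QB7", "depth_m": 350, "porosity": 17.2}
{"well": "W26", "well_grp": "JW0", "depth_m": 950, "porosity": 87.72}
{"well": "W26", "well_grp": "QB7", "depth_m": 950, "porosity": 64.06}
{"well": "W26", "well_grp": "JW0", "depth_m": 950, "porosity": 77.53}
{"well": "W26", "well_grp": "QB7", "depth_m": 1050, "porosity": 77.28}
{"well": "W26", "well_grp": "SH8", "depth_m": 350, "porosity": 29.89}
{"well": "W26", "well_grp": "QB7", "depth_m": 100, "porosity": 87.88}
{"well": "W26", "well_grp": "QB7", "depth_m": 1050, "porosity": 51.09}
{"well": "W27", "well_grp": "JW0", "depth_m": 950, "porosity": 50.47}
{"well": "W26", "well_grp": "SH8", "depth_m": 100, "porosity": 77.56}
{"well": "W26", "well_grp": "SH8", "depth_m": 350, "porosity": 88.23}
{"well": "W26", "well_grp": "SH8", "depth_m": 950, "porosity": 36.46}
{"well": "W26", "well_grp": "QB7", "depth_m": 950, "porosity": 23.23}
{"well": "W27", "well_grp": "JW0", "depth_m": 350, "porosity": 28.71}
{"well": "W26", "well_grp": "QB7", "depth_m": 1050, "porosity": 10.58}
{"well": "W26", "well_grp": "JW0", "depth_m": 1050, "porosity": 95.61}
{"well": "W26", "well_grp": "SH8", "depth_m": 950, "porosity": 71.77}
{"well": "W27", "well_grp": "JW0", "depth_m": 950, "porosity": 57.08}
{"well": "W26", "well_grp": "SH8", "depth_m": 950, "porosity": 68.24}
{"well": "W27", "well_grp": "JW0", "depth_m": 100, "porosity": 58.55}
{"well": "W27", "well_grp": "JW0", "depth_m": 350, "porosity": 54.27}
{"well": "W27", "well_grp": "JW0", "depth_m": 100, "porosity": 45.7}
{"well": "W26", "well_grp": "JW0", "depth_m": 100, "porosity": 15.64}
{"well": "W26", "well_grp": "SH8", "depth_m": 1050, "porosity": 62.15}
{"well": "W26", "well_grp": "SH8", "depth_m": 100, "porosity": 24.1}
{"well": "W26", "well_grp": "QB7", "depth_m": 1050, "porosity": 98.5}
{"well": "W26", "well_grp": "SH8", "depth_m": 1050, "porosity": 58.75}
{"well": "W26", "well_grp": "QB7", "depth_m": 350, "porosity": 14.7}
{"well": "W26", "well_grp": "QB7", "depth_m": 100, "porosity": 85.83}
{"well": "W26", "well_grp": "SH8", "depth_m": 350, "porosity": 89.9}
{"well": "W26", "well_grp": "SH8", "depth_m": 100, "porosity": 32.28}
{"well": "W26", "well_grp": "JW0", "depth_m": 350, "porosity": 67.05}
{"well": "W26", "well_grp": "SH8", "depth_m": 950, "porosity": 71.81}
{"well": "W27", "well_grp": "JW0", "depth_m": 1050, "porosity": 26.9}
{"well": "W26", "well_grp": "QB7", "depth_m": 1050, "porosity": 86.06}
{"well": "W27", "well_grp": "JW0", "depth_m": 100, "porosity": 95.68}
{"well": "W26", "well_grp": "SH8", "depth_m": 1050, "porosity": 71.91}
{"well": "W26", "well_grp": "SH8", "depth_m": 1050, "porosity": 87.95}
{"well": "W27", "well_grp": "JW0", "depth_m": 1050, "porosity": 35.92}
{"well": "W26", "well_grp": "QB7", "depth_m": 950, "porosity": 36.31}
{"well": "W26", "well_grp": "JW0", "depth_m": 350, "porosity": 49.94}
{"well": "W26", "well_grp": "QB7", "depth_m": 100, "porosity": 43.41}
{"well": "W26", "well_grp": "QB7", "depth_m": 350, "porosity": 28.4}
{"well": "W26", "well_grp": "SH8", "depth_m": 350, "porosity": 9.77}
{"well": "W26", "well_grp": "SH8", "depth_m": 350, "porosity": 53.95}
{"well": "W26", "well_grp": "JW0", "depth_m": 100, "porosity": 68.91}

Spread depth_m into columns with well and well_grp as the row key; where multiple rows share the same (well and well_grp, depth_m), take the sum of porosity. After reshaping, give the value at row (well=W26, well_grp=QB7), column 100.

Rows with well=W26, well_grp=QB7 and depth_m=100: porosity values are 81.01, 33.52, 87.88, 85.83, 43.41.
81.01 + 33.52 + 87.88 + 85.83 + 43.41 = 331.65.

331.65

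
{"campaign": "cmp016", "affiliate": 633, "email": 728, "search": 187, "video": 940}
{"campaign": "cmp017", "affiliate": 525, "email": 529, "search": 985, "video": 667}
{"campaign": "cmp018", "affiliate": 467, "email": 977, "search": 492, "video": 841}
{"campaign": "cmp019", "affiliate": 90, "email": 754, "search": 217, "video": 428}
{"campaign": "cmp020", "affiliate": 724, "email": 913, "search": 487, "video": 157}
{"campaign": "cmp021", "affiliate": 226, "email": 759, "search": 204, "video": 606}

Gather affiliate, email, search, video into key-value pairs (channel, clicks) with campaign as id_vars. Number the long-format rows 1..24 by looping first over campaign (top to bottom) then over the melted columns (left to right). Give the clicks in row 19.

24 rows total (6 × 4). Row 19: index ⌊(19-1)/4⌋ = 4 into campaign → cmp020; (19-1) mod 4 = 2 into the melted columns → search.
So row 19 is (cmp020, search, 487); clicks = 487.

487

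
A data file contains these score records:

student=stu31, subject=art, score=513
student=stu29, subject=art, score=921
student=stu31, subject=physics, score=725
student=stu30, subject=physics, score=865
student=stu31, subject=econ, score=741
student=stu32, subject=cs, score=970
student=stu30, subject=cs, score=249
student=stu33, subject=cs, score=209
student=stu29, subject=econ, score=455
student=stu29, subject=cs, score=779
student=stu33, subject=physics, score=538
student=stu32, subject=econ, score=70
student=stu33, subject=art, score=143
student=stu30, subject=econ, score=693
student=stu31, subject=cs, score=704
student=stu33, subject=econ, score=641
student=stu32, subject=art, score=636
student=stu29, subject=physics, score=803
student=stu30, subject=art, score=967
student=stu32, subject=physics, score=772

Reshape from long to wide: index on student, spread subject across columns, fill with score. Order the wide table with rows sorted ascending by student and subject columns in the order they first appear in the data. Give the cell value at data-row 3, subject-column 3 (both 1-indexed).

With rows sorted ascending by student, row 3 is student=stu31. subject columns in first-appearance order: art, physics, econ, cs; column 3 is econ.
Long rows with student=stu31, subject=econ: score = 741.

741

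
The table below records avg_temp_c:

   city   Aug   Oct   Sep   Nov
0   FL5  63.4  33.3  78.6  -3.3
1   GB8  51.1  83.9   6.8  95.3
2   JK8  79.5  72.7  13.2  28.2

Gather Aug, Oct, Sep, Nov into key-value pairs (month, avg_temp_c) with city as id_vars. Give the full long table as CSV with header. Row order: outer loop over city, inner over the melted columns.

city,month,avg_temp_c
FL5,Aug,63.4
FL5,Oct,33.3
FL5,Sep,78.6
FL5,Nov,-3.3
GB8,Aug,51.1
GB8,Oct,83.9
GB8,Sep,6.8
GB8,Nov,95.3
JK8,Aug,79.5
JK8,Oct,72.7
JK8,Sep,13.2
JK8,Nov,28.2

Each (city, column) pair becomes one row: 3 × 4 = 12 rows.
For example, (FL5, Aug) → avg_temp_c=63.4.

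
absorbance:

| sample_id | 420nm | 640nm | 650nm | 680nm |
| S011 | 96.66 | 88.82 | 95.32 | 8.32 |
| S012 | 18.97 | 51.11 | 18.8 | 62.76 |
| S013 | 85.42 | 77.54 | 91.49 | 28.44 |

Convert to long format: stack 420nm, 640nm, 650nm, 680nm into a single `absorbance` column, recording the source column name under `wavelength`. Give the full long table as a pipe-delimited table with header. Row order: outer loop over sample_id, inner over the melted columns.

| sample_id | wavelength | absorbance |
| S011 | 420nm | 96.66 |
| S011 | 640nm | 88.82 |
| S011 | 650nm | 95.32 |
| S011 | 680nm | 8.32 |
| S012 | 420nm | 18.97 |
| S012 | 640nm | 51.11 |
| S012 | 650nm | 18.8 |
| S012 | 680nm | 62.76 |
| S013 | 420nm | 85.42 |
| S013 | 640nm | 77.54 |
| S013 | 650nm | 91.49 |
| S013 | 680nm | 28.44 |

Each (sample_id, column) pair becomes one row: 3 × 4 = 12 rows.
For example, (S011, 420nm) → absorbance=96.66.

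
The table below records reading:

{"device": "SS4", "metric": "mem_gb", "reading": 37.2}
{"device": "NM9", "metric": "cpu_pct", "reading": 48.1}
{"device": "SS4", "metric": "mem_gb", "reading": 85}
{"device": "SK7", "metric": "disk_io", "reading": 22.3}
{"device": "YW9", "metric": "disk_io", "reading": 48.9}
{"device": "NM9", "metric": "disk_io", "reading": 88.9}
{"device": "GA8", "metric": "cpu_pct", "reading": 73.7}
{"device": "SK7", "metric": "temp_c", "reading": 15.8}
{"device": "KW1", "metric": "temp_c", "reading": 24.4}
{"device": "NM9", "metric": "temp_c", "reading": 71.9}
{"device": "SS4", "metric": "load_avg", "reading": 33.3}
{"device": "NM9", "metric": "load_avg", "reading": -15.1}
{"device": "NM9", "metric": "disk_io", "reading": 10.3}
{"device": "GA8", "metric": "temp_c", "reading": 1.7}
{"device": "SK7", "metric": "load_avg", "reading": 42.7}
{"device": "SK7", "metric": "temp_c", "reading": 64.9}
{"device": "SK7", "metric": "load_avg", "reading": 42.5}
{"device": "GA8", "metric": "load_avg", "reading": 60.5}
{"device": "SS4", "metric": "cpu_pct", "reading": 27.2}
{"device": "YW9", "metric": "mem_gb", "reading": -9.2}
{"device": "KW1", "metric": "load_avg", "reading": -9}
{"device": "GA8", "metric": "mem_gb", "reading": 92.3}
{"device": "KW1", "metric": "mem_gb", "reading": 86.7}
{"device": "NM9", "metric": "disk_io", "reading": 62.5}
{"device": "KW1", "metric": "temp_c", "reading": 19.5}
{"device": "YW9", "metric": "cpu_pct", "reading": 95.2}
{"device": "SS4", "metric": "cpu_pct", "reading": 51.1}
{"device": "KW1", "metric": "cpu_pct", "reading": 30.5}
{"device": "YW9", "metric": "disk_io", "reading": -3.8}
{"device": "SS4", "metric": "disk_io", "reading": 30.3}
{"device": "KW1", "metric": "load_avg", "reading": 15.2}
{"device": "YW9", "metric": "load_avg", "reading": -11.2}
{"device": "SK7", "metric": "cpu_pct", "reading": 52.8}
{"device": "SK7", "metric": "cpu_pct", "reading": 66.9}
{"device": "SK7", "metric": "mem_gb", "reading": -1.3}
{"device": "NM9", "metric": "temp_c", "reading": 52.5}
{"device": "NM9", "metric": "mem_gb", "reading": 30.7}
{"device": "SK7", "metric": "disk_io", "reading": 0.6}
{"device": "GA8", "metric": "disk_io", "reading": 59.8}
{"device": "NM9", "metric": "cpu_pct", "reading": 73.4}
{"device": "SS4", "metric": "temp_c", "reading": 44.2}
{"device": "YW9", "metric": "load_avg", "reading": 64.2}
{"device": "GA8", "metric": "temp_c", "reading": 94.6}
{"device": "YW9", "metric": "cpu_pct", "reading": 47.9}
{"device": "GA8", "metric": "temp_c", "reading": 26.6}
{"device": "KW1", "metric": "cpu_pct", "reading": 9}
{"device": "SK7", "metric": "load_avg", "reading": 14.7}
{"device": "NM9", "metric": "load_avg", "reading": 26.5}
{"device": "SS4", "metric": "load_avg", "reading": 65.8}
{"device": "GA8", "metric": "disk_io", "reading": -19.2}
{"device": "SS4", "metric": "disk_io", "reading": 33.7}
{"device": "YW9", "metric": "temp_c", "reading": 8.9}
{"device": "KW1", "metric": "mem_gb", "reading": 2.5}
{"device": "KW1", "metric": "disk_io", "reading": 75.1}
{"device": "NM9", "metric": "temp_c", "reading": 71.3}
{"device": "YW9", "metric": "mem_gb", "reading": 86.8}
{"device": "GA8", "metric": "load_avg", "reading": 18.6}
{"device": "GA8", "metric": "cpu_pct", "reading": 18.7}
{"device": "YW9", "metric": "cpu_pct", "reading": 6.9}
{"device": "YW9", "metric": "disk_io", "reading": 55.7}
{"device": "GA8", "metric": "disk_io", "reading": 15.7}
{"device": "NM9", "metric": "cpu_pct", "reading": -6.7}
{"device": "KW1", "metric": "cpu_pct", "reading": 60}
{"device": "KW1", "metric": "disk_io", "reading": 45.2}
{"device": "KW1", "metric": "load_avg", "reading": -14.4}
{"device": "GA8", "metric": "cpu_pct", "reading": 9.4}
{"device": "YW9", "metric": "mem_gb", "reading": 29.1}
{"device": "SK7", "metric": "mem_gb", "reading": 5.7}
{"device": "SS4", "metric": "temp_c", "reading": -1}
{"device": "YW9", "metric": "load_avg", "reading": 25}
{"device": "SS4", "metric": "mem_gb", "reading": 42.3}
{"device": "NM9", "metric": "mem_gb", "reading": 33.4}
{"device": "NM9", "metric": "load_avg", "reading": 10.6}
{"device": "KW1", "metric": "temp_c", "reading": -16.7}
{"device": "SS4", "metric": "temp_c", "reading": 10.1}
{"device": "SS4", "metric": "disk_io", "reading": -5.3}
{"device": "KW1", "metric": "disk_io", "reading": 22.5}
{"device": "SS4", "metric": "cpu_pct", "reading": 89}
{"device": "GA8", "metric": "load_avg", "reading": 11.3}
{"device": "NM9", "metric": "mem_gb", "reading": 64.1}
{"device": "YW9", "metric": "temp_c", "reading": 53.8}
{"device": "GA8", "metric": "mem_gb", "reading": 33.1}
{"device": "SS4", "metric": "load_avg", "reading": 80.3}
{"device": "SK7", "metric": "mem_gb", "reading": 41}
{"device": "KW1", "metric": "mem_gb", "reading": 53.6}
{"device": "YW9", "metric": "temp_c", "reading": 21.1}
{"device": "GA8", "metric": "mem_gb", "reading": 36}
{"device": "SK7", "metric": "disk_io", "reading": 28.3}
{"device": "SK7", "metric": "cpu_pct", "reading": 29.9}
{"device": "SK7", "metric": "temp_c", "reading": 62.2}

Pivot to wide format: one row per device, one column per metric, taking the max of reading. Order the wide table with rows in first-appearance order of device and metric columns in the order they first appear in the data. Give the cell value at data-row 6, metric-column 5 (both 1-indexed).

15.2

With rows in first-appearance order of device, row 6 is device=KW1. metric columns in first-appearance order: mem_gb, cpu_pct, disk_io, temp_c, load_avg; column 5 is load_avg.
Long rows with device=KW1, metric=load_avg: max(-9, 15.2, -14.4) = 15.2.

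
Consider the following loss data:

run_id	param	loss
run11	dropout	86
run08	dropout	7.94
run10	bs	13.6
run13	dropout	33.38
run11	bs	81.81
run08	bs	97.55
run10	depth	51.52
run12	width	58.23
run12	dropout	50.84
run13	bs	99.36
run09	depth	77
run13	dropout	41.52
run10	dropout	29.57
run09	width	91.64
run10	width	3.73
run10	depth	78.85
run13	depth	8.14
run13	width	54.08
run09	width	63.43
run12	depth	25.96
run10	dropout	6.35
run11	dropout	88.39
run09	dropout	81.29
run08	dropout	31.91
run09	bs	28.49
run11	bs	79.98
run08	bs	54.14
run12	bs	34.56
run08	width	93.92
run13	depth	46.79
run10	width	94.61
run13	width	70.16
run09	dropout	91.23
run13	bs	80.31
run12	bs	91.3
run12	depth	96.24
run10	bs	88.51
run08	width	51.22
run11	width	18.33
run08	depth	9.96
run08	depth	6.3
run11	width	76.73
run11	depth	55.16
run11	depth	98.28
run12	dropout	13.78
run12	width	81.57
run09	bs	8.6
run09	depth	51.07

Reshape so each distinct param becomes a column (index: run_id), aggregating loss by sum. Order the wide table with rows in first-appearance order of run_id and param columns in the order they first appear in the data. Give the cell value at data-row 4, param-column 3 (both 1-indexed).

54.93

With rows in first-appearance order of run_id, row 4 is run_id=run13. param columns in first-appearance order: dropout, bs, depth, width; column 3 is depth.
Long rows with run_id=run13, param=depth: 8.14 + 46.79 = 54.93.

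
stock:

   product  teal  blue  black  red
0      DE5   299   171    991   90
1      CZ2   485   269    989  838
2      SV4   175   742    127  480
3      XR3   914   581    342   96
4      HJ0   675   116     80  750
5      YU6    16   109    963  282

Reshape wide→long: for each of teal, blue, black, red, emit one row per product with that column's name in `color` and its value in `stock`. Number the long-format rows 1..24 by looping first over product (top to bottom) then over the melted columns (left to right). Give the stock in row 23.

963

24 rows total (6 × 4). Row 23: index ⌊(23-1)/4⌋ = 5 into product → YU6; (23-1) mod 4 = 2 into the melted columns → black.
So row 23 is (YU6, black, 963); stock = 963.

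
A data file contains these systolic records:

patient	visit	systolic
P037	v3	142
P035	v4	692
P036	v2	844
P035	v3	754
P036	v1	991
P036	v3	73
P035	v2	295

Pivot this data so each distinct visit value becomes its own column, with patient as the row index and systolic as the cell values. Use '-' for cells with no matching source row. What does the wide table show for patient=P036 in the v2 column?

844

The long row with patient=P036, visit=v2 has systolic=844.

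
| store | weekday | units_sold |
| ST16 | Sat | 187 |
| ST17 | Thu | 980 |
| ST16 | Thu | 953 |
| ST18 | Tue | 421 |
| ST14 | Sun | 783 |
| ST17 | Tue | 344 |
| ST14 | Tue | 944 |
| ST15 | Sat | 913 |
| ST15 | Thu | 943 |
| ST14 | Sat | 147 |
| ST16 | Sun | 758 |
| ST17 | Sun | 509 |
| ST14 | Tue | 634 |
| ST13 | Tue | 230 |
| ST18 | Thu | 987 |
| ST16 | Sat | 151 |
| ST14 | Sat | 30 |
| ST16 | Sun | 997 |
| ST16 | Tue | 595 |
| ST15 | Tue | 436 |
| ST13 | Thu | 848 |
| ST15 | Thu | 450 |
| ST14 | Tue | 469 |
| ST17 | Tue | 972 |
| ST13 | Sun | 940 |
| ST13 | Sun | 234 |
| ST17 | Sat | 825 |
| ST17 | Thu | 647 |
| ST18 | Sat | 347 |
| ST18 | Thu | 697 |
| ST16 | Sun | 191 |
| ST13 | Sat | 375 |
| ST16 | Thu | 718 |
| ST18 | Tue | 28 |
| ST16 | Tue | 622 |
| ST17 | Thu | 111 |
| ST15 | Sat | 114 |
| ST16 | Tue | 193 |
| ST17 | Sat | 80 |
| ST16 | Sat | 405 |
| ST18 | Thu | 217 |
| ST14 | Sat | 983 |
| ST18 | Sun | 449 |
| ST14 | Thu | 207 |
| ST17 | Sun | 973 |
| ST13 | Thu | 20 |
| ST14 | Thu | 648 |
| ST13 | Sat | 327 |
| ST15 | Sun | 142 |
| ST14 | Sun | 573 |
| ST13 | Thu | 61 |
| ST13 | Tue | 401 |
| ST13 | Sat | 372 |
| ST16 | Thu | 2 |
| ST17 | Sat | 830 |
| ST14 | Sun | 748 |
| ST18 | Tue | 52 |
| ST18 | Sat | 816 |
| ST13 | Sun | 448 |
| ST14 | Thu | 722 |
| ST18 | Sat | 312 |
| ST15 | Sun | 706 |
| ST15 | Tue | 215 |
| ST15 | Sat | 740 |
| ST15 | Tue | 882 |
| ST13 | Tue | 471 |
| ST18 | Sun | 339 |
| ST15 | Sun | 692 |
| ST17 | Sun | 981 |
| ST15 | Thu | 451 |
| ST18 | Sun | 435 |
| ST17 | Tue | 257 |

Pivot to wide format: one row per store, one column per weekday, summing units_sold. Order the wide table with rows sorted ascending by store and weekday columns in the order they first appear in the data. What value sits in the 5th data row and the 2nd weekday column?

With rows sorted ascending by store, row 5 is store=ST17. weekday columns in first-appearance order: Sat, Thu, Tue, Sun; column 2 is Thu.
Long rows with store=ST17, weekday=Thu: 980 + 647 + 111 = 1738.

1738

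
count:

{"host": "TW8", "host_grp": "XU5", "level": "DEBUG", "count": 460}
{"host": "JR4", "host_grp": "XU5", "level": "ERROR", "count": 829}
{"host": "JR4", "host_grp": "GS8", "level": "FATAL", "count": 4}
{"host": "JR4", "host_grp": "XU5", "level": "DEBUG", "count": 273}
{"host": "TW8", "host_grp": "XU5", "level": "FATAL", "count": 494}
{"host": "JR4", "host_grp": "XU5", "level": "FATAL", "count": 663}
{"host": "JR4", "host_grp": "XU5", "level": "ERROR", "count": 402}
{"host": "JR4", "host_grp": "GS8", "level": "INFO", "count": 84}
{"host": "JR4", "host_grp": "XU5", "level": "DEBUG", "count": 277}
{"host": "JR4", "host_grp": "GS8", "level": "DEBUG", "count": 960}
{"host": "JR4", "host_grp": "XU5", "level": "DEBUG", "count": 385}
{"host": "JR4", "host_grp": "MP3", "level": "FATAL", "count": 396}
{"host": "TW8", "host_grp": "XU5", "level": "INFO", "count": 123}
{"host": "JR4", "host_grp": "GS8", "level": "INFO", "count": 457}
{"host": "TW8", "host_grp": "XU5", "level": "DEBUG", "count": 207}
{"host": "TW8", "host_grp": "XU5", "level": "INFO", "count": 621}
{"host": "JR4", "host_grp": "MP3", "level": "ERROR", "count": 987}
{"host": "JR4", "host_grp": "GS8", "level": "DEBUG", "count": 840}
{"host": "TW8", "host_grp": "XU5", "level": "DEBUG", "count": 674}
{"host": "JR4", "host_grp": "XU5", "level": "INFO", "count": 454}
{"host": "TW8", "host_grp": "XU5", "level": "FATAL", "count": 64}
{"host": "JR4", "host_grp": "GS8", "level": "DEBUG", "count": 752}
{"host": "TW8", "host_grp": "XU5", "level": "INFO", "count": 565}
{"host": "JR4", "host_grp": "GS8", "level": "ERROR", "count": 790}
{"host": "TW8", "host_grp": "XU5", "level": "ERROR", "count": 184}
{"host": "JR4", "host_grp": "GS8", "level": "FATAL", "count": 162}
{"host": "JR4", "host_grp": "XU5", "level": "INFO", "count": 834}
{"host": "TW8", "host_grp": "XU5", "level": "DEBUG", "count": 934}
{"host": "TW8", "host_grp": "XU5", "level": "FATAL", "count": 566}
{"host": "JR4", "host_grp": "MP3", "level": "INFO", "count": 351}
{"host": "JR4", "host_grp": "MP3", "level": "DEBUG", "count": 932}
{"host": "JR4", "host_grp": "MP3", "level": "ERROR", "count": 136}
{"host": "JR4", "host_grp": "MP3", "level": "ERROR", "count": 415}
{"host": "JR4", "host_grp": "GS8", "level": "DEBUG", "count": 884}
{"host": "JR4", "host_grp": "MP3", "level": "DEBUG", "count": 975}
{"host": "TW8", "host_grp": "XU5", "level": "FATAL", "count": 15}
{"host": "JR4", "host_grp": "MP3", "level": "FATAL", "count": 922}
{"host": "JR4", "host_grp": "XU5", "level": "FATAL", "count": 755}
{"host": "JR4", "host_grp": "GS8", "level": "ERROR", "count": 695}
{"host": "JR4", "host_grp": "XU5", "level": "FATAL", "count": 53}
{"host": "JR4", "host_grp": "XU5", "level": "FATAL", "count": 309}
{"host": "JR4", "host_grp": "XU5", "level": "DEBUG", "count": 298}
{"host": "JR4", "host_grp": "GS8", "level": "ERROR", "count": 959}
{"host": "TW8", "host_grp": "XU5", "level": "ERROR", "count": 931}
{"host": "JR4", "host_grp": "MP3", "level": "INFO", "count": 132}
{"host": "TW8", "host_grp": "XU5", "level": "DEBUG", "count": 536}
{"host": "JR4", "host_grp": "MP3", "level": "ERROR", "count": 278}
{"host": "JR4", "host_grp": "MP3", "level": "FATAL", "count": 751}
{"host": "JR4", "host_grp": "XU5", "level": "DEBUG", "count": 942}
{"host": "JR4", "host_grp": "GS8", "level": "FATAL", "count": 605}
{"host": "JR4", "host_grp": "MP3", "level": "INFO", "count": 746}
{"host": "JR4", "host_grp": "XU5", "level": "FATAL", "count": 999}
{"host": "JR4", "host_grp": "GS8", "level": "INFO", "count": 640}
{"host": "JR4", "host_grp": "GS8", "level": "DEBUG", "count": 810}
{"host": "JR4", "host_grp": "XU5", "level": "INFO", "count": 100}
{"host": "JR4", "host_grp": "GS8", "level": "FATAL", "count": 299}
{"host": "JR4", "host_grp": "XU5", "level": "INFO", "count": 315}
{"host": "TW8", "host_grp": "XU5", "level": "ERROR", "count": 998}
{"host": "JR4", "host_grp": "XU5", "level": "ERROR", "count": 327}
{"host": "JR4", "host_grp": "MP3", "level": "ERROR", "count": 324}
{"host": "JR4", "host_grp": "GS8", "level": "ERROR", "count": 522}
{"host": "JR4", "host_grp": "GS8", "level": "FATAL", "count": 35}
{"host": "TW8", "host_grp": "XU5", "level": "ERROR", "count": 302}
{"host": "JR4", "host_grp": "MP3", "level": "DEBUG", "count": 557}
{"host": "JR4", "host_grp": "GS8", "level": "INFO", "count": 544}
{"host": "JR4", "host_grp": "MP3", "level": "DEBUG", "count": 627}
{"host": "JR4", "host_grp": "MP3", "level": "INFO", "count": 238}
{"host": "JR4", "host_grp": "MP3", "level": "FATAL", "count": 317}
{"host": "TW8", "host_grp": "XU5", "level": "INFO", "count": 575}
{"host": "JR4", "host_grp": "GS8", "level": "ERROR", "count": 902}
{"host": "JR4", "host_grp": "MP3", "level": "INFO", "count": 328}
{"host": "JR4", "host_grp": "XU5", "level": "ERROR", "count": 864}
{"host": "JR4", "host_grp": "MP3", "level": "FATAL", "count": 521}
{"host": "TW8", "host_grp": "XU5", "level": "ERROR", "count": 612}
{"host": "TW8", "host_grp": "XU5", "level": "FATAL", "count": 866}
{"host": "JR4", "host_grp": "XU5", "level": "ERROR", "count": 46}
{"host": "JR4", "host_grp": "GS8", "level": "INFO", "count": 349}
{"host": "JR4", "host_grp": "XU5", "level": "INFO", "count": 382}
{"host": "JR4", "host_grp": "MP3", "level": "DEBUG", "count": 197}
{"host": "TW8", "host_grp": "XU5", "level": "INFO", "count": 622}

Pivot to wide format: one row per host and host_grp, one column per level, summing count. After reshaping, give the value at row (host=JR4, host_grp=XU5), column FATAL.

2779

Rows with host=JR4, host_grp=XU5 and level=FATAL: count values are 663, 755, 53, 309, 999.
663 + 755 + 53 + 309 + 999 = 2779.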